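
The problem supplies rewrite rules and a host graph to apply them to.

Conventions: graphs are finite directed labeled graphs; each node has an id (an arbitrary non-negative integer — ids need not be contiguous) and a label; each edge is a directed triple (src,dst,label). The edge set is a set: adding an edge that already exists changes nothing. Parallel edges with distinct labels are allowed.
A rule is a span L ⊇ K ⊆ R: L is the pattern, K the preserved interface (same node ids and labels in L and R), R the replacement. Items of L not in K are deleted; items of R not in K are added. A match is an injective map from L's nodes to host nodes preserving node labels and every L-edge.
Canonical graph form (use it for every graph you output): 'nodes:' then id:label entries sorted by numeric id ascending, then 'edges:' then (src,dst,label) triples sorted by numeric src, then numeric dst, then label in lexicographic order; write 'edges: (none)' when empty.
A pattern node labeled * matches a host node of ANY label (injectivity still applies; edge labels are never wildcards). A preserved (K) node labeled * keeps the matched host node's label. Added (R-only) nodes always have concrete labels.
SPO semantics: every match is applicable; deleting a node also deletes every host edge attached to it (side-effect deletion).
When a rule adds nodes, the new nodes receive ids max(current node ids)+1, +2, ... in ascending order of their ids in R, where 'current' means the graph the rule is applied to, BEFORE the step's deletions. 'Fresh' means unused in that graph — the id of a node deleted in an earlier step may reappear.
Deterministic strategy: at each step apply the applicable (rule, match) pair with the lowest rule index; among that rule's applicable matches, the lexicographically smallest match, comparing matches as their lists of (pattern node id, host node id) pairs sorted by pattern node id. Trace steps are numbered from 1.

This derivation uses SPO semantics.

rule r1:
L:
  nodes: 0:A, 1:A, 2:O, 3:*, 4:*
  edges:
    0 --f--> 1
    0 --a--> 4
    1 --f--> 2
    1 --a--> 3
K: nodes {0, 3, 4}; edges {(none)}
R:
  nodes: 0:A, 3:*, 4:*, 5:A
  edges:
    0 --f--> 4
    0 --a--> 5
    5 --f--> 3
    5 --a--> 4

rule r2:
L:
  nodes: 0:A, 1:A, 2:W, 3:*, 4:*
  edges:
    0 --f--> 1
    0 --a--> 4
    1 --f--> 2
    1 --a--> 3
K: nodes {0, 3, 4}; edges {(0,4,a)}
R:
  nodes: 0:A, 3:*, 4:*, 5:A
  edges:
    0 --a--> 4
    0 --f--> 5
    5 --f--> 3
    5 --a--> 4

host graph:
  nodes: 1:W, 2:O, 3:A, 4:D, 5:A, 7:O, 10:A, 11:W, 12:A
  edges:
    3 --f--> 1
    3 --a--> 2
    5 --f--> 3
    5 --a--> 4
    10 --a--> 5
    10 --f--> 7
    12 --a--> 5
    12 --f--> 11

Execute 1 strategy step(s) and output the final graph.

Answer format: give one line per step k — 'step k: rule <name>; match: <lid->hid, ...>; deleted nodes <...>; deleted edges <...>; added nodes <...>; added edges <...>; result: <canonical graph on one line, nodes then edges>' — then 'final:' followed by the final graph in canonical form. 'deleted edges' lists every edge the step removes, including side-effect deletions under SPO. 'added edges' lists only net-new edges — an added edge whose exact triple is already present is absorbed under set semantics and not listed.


step 1: rule r2; match: 0->5, 1->3, 2->1, 3->2, 4->4; deleted nodes 1, 3; deleted edges (3,1,f); (3,2,a); (5,3,f); added nodes 13; added edges (5,13,f); (13,2,f); (13,4,a); result: nodes: 2:O, 4:D, 5:A, 7:O, 10:A, 11:W, 12:A, 13:A edges: (5,4,a); (5,13,f); (10,5,a); (10,7,f); (12,5,a); (12,11,f); (13,2,f); (13,4,a)
final:
nodes: 2:O, 4:D, 5:A, 7:O, 10:A, 11:W, 12:A, 13:A
edges: (5,4,a); (5,13,f); (10,5,a); (10,7,f); (12,5,a); (12,11,f); (13,2,f); (13,4,a)


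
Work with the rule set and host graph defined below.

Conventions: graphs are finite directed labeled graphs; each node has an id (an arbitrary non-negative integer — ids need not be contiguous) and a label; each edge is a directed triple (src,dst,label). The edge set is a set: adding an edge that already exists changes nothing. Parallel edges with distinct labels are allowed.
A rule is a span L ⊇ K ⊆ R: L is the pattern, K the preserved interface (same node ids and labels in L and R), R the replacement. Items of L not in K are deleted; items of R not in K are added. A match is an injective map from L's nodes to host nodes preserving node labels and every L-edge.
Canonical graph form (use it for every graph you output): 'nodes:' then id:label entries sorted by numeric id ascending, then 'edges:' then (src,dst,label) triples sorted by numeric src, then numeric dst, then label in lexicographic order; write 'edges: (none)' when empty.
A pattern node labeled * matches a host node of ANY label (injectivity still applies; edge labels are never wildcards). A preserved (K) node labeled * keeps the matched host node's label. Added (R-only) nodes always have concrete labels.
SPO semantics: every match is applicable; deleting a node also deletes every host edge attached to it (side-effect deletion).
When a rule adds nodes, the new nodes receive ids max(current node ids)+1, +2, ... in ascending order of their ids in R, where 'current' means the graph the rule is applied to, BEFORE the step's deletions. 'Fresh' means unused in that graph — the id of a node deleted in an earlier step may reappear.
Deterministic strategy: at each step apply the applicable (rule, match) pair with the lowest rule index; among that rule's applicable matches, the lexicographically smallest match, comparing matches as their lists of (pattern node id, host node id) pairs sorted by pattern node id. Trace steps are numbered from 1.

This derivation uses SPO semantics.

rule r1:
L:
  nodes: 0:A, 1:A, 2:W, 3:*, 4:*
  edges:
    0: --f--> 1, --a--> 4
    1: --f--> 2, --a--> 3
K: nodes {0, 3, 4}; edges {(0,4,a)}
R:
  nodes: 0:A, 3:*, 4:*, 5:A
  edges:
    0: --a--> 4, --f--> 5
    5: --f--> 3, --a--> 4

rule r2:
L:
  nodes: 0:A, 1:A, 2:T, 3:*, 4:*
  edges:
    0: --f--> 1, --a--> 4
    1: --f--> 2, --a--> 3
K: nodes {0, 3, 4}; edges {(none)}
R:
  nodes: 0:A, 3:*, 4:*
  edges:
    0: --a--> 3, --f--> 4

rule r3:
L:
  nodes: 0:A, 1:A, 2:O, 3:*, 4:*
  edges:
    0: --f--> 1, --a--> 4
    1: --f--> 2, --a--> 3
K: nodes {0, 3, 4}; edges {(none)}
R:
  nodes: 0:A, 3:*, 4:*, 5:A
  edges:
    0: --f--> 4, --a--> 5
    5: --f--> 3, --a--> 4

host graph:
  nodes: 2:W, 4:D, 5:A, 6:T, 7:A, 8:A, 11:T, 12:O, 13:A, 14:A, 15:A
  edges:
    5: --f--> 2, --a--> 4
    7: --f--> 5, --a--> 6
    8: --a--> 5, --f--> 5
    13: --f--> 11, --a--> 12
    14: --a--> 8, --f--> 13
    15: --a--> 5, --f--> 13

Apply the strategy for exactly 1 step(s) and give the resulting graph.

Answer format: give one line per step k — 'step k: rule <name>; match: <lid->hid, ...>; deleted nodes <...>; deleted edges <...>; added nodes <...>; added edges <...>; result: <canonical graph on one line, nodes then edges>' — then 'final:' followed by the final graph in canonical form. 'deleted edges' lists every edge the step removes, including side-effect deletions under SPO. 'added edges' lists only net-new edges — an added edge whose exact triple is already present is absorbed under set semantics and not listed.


step 1: rule r1; match: 0->7, 1->5, 2->2, 3->4, 4->6; deleted nodes 2, 5; deleted edges (5,2,f); (5,4,a); (7,5,f); (8,5,a); (8,5,f); (15,5,a); added nodes 16; added edges (7,16,f); (16,4,f); (16,6,a); result: nodes: 4:D, 6:T, 7:A, 8:A, 11:T, 12:O, 13:A, 14:A, 15:A, 16:A edges: (7,6,a); (7,16,f); (13,11,f); (13,12,a); (14,8,a); (14,13,f); (15,13,f); (16,4,f); (16,6,a)
final:
nodes: 4:D, 6:T, 7:A, 8:A, 11:T, 12:O, 13:A, 14:A, 15:A, 16:A
edges: (7,6,a); (7,16,f); (13,11,f); (13,12,a); (14,8,a); (14,13,f); (15,13,f); (16,4,f); (16,6,a)


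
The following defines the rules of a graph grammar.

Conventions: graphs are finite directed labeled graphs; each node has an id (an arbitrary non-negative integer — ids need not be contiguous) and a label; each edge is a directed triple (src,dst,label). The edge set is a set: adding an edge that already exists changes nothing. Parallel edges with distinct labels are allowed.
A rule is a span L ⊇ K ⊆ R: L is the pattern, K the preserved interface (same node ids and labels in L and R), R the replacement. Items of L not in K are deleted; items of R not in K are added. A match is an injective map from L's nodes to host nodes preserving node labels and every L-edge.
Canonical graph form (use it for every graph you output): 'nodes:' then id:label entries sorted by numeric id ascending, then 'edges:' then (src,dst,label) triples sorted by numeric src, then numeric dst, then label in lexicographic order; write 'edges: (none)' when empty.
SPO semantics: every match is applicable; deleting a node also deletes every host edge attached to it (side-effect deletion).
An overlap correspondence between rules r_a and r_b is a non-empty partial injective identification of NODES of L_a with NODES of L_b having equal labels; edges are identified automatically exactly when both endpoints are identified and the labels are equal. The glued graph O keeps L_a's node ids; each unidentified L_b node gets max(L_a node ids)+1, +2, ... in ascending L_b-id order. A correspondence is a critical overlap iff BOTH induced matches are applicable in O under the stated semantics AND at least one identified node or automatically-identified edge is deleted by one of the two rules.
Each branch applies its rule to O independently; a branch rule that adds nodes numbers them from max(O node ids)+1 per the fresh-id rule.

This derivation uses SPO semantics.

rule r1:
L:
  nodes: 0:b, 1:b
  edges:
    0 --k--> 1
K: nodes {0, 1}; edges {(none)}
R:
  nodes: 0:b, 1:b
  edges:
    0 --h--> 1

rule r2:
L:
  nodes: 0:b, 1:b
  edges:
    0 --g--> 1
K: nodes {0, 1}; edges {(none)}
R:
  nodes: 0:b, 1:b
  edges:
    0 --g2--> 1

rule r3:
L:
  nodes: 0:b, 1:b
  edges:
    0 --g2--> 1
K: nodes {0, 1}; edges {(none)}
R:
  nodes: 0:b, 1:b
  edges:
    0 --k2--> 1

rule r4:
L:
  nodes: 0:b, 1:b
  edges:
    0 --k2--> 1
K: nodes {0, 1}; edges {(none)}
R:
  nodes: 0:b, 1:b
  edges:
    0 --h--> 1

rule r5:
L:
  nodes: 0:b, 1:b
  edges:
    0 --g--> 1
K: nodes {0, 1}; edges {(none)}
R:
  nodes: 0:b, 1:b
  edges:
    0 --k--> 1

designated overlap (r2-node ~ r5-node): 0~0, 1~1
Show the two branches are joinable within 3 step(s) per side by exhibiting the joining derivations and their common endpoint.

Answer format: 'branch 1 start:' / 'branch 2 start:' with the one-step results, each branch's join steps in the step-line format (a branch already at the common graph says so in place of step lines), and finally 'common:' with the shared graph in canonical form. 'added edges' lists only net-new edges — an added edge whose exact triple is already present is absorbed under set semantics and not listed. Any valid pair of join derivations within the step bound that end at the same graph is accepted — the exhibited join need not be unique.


branch 1 start:
nodes: 0:b, 1:b
edges: (0,1,g2)
branch 2 start:
nodes: 0:b, 1:b
edges: (0,1,k)
branch 1 step 1: rule r3; match: 0->0, 1->1; deleted nodes (none); deleted edges (0,1,g2); added nodes (none); added edges (0,1,k2); result: nodes: 0:b, 1:b edges: (0,1,k2)
branch 1 step 2: rule r4; match: 0->0, 1->1; deleted nodes (none); deleted edges (0,1,k2); added nodes (none); added edges (0,1,h); result: nodes: 0:b, 1:b edges: (0,1,h)
branch 2 step 1: rule r1; match: 0->0, 1->1; deleted nodes (none); deleted edges (0,1,k); added nodes (none); added edges (0,1,h); result: nodes: 0:b, 1:b edges: (0,1,h)
common:
nodes: 0:b, 1:b
edges: (0,1,h)


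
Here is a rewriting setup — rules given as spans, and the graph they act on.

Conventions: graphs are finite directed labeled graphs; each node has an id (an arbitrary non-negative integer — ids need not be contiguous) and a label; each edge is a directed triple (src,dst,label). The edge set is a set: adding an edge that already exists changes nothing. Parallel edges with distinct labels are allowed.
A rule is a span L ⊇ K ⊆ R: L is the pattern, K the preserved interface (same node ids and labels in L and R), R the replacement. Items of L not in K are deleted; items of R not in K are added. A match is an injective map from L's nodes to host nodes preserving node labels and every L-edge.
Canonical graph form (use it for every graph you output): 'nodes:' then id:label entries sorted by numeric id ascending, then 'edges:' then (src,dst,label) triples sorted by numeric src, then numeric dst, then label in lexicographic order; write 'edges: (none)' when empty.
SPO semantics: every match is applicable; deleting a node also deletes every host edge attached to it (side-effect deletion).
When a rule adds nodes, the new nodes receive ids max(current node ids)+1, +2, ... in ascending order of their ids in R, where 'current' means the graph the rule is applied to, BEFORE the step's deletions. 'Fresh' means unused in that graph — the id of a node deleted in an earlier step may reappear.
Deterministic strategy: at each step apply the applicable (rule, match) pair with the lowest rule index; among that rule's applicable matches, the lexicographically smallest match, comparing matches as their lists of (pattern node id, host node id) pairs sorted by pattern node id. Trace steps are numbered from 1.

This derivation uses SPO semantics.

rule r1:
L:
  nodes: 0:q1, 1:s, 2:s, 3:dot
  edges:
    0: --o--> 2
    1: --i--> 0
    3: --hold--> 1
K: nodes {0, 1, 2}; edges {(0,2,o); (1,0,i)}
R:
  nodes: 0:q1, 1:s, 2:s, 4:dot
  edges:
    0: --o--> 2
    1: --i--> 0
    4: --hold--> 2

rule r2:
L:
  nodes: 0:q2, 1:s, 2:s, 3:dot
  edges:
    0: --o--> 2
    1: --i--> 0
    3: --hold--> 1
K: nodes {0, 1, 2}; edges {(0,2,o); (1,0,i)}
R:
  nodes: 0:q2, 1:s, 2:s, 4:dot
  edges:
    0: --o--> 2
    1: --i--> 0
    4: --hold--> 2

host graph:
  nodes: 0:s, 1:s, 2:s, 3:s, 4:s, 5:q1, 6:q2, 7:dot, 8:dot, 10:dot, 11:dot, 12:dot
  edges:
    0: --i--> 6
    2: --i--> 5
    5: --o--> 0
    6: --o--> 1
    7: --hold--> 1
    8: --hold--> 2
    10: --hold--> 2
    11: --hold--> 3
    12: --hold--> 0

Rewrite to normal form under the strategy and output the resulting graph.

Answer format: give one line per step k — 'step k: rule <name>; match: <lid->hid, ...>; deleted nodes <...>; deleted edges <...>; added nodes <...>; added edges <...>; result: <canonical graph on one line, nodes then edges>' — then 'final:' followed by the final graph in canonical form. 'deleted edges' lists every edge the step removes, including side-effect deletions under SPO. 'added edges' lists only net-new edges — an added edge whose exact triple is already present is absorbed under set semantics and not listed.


step 1: rule r1; match: 0->5, 1->2, 2->0, 3->8; deleted nodes 8; deleted edges (8,2,hold); added nodes 13; added edges (13,0,hold); result: nodes: 0:s, 1:s, 2:s, 3:s, 4:s, 5:q1, 6:q2, 7:dot, 10:dot, 11:dot, 12:dot, 13:dot edges: (0,6,i); (2,5,i); (5,0,o); (6,1,o); (7,1,hold); (10,2,hold); (11,3,hold); (12,0,hold); (13,0,hold)
step 2: rule r1; match: 0->5, 1->2, 2->0, 3->10; deleted nodes 10; deleted edges (10,2,hold); added nodes 14; added edges (14,0,hold); result: nodes: 0:s, 1:s, 2:s, 3:s, 4:s, 5:q1, 6:q2, 7:dot, 11:dot, 12:dot, 13:dot, 14:dot edges: (0,6,i); (2,5,i); (5,0,o); (6,1,o); (7,1,hold); (11,3,hold); (12,0,hold); (13,0,hold); (14,0,hold)
step 3: rule r2; match: 0->6, 1->0, 2->1, 3->12; deleted nodes 12; deleted edges (12,0,hold); added nodes 15; added edges (15,1,hold); result: nodes: 0:s, 1:s, 2:s, 3:s, 4:s, 5:q1, 6:q2, 7:dot, 11:dot, 13:dot, 14:dot, 15:dot edges: (0,6,i); (2,5,i); (5,0,o); (6,1,o); (7,1,hold); (11,3,hold); (13,0,hold); (14,0,hold); (15,1,hold)
step 4: rule r2; match: 0->6, 1->0, 2->1, 3->13; deleted nodes 13; deleted edges (13,0,hold); added nodes 16; added edges (16,1,hold); result: nodes: 0:s, 1:s, 2:s, 3:s, 4:s, 5:q1, 6:q2, 7:dot, 11:dot, 14:dot, 15:dot, 16:dot edges: (0,6,i); (2,5,i); (5,0,o); (6,1,o); (7,1,hold); (11,3,hold); (14,0,hold); (15,1,hold); (16,1,hold)
step 5: rule r2; match: 0->6, 1->0, 2->1, 3->14; deleted nodes 14; deleted edges (14,0,hold); added nodes 17; added edges (17,1,hold); result: nodes: 0:s, 1:s, 2:s, 3:s, 4:s, 5:q1, 6:q2, 7:dot, 11:dot, 15:dot, 16:dot, 17:dot edges: (0,6,i); (2,5,i); (5,0,o); (6,1,o); (7,1,hold); (11,3,hold); (15,1,hold); (16,1,hold); (17,1,hold)
final:
nodes: 0:s, 1:s, 2:s, 3:s, 4:s, 5:q1, 6:q2, 7:dot, 11:dot, 15:dot, 16:dot, 17:dot
edges: (0,6,i); (2,5,i); (5,0,o); (6,1,o); (7,1,hold); (11,3,hold); (15,1,hold); (16,1,hold); (17,1,hold)


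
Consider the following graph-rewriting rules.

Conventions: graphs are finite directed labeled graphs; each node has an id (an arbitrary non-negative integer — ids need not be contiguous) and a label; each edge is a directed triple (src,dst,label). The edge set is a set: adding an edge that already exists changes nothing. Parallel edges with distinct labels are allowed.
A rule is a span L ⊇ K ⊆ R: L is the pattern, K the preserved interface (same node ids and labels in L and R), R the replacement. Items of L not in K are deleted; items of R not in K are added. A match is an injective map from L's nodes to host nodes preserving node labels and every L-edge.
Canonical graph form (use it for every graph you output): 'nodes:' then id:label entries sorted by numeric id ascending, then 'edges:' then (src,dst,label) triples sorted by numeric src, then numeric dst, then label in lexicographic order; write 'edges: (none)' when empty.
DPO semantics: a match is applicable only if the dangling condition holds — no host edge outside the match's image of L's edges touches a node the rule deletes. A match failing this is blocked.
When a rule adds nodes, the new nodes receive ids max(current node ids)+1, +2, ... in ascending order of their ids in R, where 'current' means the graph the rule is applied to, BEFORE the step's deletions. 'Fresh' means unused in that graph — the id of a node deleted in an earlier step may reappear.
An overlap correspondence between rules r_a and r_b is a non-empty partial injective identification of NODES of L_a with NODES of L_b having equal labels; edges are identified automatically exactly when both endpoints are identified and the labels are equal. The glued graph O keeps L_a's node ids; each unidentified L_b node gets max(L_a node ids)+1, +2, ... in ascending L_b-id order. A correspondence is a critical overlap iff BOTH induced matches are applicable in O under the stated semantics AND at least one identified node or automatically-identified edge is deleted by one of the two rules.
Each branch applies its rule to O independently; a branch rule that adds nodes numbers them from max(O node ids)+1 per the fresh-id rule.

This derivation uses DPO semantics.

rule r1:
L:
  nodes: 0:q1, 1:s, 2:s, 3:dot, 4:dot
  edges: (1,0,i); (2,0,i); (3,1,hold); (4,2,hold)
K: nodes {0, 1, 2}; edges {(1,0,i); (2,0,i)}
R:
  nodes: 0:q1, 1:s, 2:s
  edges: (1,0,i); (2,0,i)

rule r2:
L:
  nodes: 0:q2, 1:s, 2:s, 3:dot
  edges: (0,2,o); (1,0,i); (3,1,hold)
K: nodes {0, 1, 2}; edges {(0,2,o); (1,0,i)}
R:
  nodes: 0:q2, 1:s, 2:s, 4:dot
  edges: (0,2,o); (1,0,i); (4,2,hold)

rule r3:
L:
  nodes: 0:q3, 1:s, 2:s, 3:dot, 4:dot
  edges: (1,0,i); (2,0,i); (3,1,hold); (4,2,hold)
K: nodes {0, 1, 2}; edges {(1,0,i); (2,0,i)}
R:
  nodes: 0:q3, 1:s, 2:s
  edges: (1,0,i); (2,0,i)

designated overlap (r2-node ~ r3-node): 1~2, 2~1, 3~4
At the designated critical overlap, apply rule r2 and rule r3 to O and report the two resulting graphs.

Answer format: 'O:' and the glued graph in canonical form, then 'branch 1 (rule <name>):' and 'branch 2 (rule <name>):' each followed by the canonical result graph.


O:
nodes: 0:q2, 1:s, 2:s, 3:dot, 4:q3, 5:dot
edges: (0,2,o); (1,0,i); (1,4,i); (2,4,i); (3,1,hold); (5,2,hold)
branch 1 (rule r2):
nodes: 0:q2, 1:s, 2:s, 4:q3, 5:dot, 6:dot
edges: (0,2,o); (1,0,i); (1,4,i); (2,4,i); (5,2,hold); (6,2,hold)
branch 2 (rule r3):
nodes: 0:q2, 1:s, 2:s, 4:q3
edges: (0,2,o); (1,0,i); (1,4,i); (2,4,i)


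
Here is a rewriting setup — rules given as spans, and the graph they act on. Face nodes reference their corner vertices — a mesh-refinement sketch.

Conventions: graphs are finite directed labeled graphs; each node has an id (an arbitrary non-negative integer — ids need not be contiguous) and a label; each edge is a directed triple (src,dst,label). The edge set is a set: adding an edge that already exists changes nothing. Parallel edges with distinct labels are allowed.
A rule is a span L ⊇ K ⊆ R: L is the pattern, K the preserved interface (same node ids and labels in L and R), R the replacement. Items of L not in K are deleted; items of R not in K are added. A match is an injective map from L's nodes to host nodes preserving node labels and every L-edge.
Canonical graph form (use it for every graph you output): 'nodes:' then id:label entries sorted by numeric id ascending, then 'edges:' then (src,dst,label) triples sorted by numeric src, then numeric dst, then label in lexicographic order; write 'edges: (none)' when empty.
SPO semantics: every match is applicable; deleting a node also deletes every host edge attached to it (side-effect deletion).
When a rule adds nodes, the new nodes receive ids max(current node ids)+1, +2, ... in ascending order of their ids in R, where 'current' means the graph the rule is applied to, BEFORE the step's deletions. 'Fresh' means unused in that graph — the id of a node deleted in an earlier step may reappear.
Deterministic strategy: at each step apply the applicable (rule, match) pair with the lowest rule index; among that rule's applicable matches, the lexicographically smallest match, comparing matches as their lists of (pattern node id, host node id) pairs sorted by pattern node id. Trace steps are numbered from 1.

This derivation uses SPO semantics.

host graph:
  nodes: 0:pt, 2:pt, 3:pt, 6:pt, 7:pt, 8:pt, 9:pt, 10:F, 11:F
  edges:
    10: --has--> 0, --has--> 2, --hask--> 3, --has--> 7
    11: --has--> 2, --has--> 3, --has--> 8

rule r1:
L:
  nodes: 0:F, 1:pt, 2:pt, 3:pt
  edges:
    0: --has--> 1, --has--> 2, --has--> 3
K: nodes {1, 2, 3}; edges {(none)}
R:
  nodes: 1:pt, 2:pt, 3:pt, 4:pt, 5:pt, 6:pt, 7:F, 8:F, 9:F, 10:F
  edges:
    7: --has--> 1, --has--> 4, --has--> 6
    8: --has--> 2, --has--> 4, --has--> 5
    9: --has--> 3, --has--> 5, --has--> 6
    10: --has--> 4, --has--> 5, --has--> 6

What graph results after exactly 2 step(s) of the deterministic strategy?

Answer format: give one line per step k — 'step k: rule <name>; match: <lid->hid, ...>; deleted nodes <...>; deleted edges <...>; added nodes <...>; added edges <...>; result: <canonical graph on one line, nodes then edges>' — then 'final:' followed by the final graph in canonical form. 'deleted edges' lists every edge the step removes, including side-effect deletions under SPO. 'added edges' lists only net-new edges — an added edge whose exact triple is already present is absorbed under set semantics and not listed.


step 1: rule r1; match: 0->10, 1->0, 2->2, 3->7; deleted nodes 10; deleted edges (10,0,has); (10,2,has); (10,3,hask); (10,7,has); added nodes 12, 13, 14, 15, 16, 17, 18; added edges (15,0,has); (15,12,has); (15,14,has); (16,2,has); (16,12,has); (16,13,has); (17,7,has); (17,13,has); (17,14,has); (18,12,has); (18,13,has); (18,14,has); result: nodes: 0:pt, 2:pt, 3:pt, 6:pt, 7:pt, 8:pt, 9:pt, 11:F, 12:pt, 13:pt, 14:pt, 15:F, 16:F, 17:F, 18:F edges: (11,2,has); (11,3,has); (11,8,has); (15,0,has); (15,12,has); (15,14,has); (16,2,has); (16,12,has); (16,13,has); (17,7,has); (17,13,has); (17,14,has); (18,12,has); (18,13,has); (18,14,has)
step 2: rule r1; match: 0->11, 1->2, 2->3, 3->8; deleted nodes 11; deleted edges (11,2,has); (11,3,has); (11,8,has); added nodes 19, 20, 21, 22, 23, 24, 25; added edges (22,2,has); (22,19,has); (22,21,has); (23,3,has); (23,19,has); (23,20,has); (24,8,has); (24,20,has); (24,21,has); (25,19,has); (25,20,has); (25,21,has); result: nodes: 0:pt, 2:pt, 3:pt, 6:pt, 7:pt, 8:pt, 9:pt, 12:pt, 13:pt, 14:pt, 15:F, 16:F, 17:F, 18:F, 19:pt, 20:pt, 21:pt, 22:F, 23:F, 24:F, 25:F edges: (15,0,has); (15,12,has); (15,14,has); (16,2,has); (16,12,has); (16,13,has); (17,7,has); (17,13,has); (17,14,has); (18,12,has); (18,13,has); (18,14,has); (22,2,has); (22,19,has); (22,21,has); (23,3,has); (23,19,has); (23,20,has); (24,8,has); (24,20,has); (24,21,has); (25,19,has); (25,20,has); (25,21,has)
final:
nodes: 0:pt, 2:pt, 3:pt, 6:pt, 7:pt, 8:pt, 9:pt, 12:pt, 13:pt, 14:pt, 15:F, 16:F, 17:F, 18:F, 19:pt, 20:pt, 21:pt, 22:F, 23:F, 24:F, 25:F
edges: (15,0,has); (15,12,has); (15,14,has); (16,2,has); (16,12,has); (16,13,has); (17,7,has); (17,13,has); (17,14,has); (18,12,has); (18,13,has); (18,14,has); (22,2,has); (22,19,has); (22,21,has); (23,3,has); (23,19,has); (23,20,has); (24,8,has); (24,20,has); (24,21,has); (25,19,has); (25,20,has); (25,21,has)


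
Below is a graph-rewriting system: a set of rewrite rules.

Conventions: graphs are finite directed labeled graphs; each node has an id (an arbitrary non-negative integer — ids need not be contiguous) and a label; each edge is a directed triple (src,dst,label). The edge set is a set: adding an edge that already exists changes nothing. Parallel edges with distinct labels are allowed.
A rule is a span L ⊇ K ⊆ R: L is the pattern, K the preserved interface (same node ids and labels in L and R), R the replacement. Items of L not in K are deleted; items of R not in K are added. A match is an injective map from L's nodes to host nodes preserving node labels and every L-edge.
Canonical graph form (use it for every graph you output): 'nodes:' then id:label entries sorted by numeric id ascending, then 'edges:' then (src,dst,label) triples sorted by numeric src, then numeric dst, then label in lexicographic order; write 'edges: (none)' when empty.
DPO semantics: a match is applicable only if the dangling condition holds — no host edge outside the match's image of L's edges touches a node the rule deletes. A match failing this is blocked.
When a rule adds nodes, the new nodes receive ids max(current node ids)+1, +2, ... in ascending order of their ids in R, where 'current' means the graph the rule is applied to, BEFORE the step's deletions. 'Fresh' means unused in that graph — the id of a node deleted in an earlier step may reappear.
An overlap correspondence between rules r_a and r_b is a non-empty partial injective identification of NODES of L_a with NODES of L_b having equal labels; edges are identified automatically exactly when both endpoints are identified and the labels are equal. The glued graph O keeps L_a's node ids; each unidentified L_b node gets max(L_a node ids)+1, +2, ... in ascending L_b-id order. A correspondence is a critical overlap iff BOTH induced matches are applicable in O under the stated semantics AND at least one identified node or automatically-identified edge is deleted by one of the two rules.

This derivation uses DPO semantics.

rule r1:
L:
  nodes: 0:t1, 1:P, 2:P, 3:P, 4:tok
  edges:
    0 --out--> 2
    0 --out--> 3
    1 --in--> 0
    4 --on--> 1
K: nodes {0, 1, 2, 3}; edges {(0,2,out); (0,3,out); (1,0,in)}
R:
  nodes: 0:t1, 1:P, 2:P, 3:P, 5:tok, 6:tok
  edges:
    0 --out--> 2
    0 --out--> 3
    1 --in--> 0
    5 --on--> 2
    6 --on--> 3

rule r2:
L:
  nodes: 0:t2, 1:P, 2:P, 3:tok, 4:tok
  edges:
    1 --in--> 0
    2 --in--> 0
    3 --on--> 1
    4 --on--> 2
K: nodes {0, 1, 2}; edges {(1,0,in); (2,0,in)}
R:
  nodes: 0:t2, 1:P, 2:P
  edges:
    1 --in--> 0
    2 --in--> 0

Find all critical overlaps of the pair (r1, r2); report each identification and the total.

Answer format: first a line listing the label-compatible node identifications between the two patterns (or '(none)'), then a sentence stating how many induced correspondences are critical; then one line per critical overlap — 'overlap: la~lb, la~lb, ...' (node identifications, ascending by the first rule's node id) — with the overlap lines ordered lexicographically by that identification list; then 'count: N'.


label-compatible node identifications between L(r1) and L(r2): 1~1, 1~2, 2~1, 2~2, 3~1, 3~2, 4~3, 4~4
6 of the induced correspondences are critical overlaps of r1 and r2.
overlap: 1~1, 2~2, 4~3
overlap: 1~1, 3~2, 4~3
overlap: 1~1, 4~3
overlap: 1~2, 2~1, 4~4
overlap: 1~2, 3~1, 4~4
overlap: 1~2, 4~4
count: 6


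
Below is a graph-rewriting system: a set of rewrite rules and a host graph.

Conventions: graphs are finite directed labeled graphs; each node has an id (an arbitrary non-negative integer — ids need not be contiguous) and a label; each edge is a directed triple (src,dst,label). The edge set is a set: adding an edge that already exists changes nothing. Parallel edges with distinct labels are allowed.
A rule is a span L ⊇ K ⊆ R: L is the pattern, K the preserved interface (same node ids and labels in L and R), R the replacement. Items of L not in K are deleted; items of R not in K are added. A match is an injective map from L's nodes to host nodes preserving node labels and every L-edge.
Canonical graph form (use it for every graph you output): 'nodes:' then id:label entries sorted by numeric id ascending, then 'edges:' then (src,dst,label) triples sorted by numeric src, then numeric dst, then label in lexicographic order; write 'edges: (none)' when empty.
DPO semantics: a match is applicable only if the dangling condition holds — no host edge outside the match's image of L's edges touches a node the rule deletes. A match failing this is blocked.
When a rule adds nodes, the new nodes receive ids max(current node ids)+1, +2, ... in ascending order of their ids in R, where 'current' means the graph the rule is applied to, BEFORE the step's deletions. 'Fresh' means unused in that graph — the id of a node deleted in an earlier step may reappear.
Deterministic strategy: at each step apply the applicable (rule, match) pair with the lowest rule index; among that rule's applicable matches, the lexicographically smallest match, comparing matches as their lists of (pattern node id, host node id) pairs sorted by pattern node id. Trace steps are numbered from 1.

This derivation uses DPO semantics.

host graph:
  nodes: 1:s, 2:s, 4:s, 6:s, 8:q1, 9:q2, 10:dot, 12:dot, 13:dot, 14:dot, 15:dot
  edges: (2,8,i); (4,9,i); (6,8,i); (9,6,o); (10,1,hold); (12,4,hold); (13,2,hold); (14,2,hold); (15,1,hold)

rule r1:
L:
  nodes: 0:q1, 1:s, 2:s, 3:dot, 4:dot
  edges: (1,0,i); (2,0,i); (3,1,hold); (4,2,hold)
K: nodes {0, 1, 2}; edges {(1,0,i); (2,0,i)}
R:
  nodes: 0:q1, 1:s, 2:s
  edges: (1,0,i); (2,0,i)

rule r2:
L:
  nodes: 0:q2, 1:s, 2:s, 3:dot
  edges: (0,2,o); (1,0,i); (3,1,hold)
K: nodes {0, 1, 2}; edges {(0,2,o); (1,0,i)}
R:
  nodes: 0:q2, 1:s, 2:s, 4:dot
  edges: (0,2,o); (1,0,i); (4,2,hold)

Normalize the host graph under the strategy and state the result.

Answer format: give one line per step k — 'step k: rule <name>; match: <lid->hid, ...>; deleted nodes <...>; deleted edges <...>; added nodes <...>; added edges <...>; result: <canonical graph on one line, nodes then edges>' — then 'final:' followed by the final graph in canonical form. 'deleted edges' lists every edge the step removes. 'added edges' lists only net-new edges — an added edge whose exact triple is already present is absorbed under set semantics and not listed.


step 1: rule r2; match: 0->9, 1->4, 2->6, 3->12; deleted nodes 12; deleted edges (12,4,hold); added nodes 16; added edges (16,6,hold); result: nodes: 1:s, 2:s, 4:s, 6:s, 8:q1, 9:q2, 10:dot, 13:dot, 14:dot, 15:dot, 16:dot edges: (2,8,i); (4,9,i); (6,8,i); (9,6,o); (10,1,hold); (13,2,hold); (14,2,hold); (15,1,hold); (16,6,hold)
step 2: rule r1; match: 0->8, 1->2, 2->6, 3->13, 4->16; deleted nodes 13, 16; deleted edges (13,2,hold); (16,6,hold); added nodes (none); added edges (none); result: nodes: 1:s, 2:s, 4:s, 6:s, 8:q1, 9:q2, 10:dot, 14:dot, 15:dot edges: (2,8,i); (4,9,i); (6,8,i); (9,6,o); (10,1,hold); (14,2,hold); (15,1,hold)
final:
nodes: 1:s, 2:s, 4:s, 6:s, 8:q1, 9:q2, 10:dot, 14:dot, 15:dot
edges: (2,8,i); (4,9,i); (6,8,i); (9,6,o); (10,1,hold); (14,2,hold); (15,1,hold)


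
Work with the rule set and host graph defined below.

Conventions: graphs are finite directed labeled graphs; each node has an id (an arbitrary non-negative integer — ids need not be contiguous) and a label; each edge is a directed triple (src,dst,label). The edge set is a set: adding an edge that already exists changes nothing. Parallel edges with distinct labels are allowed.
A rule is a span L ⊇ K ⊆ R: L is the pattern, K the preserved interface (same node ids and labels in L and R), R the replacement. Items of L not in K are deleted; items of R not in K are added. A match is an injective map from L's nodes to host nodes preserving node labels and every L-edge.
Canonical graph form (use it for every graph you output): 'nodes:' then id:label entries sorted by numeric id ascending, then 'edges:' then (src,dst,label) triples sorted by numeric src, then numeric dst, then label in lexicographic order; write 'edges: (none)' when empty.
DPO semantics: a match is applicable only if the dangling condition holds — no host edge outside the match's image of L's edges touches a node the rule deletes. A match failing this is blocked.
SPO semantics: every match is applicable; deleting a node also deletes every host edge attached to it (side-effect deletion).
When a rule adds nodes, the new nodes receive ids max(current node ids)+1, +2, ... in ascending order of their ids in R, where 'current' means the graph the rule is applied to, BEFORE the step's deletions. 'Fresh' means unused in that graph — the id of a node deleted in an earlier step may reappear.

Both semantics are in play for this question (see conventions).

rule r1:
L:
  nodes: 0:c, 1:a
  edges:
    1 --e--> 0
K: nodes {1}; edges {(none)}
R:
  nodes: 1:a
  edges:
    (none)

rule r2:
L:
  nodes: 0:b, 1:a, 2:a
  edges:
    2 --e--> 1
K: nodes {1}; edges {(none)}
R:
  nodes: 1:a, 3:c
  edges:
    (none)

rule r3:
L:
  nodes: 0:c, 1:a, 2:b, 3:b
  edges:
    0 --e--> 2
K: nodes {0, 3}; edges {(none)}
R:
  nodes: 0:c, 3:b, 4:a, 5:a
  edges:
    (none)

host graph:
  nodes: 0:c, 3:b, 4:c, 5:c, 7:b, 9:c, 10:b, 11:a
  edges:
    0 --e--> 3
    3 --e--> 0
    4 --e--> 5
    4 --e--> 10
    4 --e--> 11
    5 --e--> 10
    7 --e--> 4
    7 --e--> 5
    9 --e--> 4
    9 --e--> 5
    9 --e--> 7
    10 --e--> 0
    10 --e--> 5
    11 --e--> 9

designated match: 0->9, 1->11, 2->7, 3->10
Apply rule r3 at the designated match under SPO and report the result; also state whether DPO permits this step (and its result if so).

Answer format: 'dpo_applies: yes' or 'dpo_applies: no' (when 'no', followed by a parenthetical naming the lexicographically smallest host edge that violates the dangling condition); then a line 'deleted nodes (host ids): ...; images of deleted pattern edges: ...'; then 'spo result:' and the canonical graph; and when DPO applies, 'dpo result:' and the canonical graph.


dpo_applies: no
(the rule deletes node 11, which keeps host edge (4,11,e) outside the match image — the dangling condition fails, DPO blocks; SPO proceeds and side-deletes such edges)
deleted nodes (host ids): 7, 11; images of deleted pattern edges: (9,7,e)
spo result:
nodes: 0:c, 3:b, 4:c, 5:c, 9:c, 10:b, 12:a, 13:a
edges: (0,3,e); (3,0,e); (4,5,e); (4,10,e); (5,10,e); (9,4,e); (9,5,e); (10,0,e); (10,5,e)


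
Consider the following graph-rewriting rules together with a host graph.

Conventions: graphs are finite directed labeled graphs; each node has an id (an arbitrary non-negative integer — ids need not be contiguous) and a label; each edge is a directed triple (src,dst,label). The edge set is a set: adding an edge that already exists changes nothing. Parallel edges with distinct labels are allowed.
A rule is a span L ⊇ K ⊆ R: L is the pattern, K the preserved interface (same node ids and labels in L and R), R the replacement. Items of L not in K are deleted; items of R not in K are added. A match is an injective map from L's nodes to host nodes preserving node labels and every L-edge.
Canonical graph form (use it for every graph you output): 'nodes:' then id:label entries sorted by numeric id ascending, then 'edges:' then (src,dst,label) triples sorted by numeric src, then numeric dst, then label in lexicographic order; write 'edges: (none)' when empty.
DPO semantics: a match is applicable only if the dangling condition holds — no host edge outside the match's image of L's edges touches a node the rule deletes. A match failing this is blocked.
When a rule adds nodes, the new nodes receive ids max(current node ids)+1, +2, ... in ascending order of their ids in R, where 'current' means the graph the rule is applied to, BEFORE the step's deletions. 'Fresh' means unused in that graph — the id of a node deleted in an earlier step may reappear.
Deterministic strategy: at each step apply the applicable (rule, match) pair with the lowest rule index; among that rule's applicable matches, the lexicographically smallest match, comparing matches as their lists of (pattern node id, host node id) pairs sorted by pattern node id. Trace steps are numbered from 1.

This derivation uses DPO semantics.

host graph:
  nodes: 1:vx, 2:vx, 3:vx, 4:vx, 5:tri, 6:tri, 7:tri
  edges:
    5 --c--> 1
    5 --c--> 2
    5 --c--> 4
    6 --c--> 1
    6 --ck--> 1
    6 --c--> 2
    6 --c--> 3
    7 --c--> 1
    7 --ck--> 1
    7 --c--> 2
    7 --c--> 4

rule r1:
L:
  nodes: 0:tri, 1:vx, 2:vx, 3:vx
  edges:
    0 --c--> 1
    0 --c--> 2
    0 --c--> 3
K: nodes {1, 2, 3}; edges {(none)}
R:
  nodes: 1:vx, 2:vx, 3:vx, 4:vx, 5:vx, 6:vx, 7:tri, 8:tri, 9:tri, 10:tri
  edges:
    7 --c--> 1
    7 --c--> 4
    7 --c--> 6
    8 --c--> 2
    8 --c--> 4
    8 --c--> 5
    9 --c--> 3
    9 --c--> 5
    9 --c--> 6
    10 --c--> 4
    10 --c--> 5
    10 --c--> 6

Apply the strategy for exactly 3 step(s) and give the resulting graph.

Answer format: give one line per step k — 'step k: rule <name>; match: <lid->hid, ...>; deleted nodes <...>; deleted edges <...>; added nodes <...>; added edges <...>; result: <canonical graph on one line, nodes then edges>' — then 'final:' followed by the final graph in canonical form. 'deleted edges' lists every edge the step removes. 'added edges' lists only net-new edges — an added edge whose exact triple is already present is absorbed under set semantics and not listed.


step 1: rule r1; match: 0->5, 1->1, 2->2, 3->4; deleted nodes 5; deleted edges (5,1,c); (5,2,c); (5,4,c); added nodes 8, 9, 10, 11, 12, 13, 14; added edges (11,1,c); (11,8,c); (11,10,c); (12,2,c); (12,8,c); (12,9,c); (13,4,c); (13,9,c); (13,10,c); (14,8,c); (14,9,c); (14,10,c); result: nodes: 1:vx, 2:vx, 3:vx, 4:vx, 6:tri, 7:tri, 8:vx, 9:vx, 10:vx, 11:tri, 12:tri, 13:tri, 14:tri edges: (6,1,c); (6,1,ck); (6,2,c); (6,3,c); (7,1,c); (7,1,ck); (7,2,c); (7,4,c); (11,1,c); (11,8,c); (11,10,c); (12,2,c); (12,8,c); (12,9,c); (13,4,c); (13,9,c); (13,10,c); (14,8,c); (14,9,c); (14,10,c)
step 2: rule r1; match: 0->11, 1->1, 2->8, 3->10; deleted nodes 11; deleted edges (11,1,c); (11,8,c); (11,10,c); added nodes 15, 16, 17, 18, 19, 20, 21; added edges (18,1,c); (18,15,c); (18,17,c); (19,8,c); (19,15,c); (19,16,c); (20,10,c); (20,16,c); (20,17,c); (21,15,c); (21,16,c); (21,17,c); result: nodes: 1:vx, 2:vx, 3:vx, 4:vx, 6:tri, 7:tri, 8:vx, 9:vx, 10:vx, 12:tri, 13:tri, 14:tri, 15:vx, 16:vx, 17:vx, 18:tri, 19:tri, 20:tri, 21:tri edges: (6,1,c); (6,1,ck); (6,2,c); (6,3,c); (7,1,c); (7,1,ck); (7,2,c); (7,4,c); (12,2,c); (12,8,c); (12,9,c); (13,4,c); (13,9,c); (13,10,c); (14,8,c); (14,9,c); (14,10,c); (18,1,c); (18,15,c); (18,17,c); (19,8,c); (19,15,c); (19,16,c); (20,10,c); (20,16,c); (20,17,c); (21,15,c); (21,16,c); (21,17,c)
step 3: rule r1; match: 0->12, 1->2, 2->8, 3->9; deleted nodes 12; deleted edges (12,2,c); (12,8,c); (12,9,c); added nodes 22, 23, 24, 25, 26, 27, 28; added edges (25,2,c); (25,22,c); (25,24,c); (26,8,c); (26,22,c); (26,23,c); (27,9,c); (27,23,c); (27,24,c); (28,22,c); (28,23,c); (28,24,c); result: nodes: 1:vx, 2:vx, 3:vx, 4:vx, 6:tri, 7:tri, 8:vx, 9:vx, 10:vx, 13:tri, 14:tri, 15:vx, 16:vx, 17:vx, 18:tri, 19:tri, 20:tri, 21:tri, 22:vx, 23:vx, 24:vx, 25:tri, 26:tri, 27:tri, 28:tri edges: (6,1,c); (6,1,ck); (6,2,c); (6,3,c); (7,1,c); (7,1,ck); (7,2,c); (7,4,c); (13,4,c); (13,9,c); (13,10,c); (14,8,c); (14,9,c); (14,10,c); (18,1,c); (18,15,c); (18,17,c); (19,8,c); (19,15,c); (19,16,c); (20,10,c); (20,16,c); (20,17,c); (21,15,c); (21,16,c); (21,17,c); (25,2,c); (25,22,c); (25,24,c); (26,8,c); (26,22,c); (26,23,c); (27,9,c); (27,23,c); (27,24,c); (28,22,c); (28,23,c); (28,24,c)
final:
nodes: 1:vx, 2:vx, 3:vx, 4:vx, 6:tri, 7:tri, 8:vx, 9:vx, 10:vx, 13:tri, 14:tri, 15:vx, 16:vx, 17:vx, 18:tri, 19:tri, 20:tri, 21:tri, 22:vx, 23:vx, 24:vx, 25:tri, 26:tri, 27:tri, 28:tri
edges: (6,1,c); (6,1,ck); (6,2,c); (6,3,c); (7,1,c); (7,1,ck); (7,2,c); (7,4,c); (13,4,c); (13,9,c); (13,10,c); (14,8,c); (14,9,c); (14,10,c); (18,1,c); (18,15,c); (18,17,c); (19,8,c); (19,15,c); (19,16,c); (20,10,c); (20,16,c); (20,17,c); (21,15,c); (21,16,c); (21,17,c); (25,2,c); (25,22,c); (25,24,c); (26,8,c); (26,22,c); (26,23,c); (27,9,c); (27,23,c); (27,24,c); (28,22,c); (28,23,c); (28,24,c)
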